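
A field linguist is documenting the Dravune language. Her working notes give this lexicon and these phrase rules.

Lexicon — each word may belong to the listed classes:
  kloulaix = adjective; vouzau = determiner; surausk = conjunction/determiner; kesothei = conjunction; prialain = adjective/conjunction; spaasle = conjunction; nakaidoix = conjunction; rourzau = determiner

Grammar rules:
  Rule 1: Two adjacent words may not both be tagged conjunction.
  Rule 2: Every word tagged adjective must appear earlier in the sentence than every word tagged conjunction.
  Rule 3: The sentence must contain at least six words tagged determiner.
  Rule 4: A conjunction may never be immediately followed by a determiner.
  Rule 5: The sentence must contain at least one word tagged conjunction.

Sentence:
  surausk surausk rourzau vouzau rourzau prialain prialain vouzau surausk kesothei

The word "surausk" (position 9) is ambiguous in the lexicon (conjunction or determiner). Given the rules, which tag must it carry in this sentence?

Candidates per position — 1:surausk {conjunction,determiner}; 2:surausk {conjunction,determiner}; 3:rourzau {determiner}; 4:vouzau {determiner}; 5:rourzau {determiner}; 6:prialain {adjective,conjunction}; 7:prialain {adjective,conjunction}; 8:vouzau {determiner}; 9:surausk {conjunction,determiner}; 10:kesothei {conjunction}.
At position 1, choosing conjunction makes rule 4 impossible to satisfy; hence determiner.
At position 2, choosing conjunction makes rule 4 impossible to satisfy; hence determiner.
At position 7, choosing conjunction makes rule 4 impossible to satisfy; hence adjective.
At position 9, choosing conjunction makes rule 1 impossible to satisfy; hence determiner.
At position 6, choosing conjunction makes rule 2 impossible to satisfy; hence adjective.
The only consistent sequence is: determiner determiner determiner determiner determiner adjective adjective determiner determiner conjunction.
Check: rule 1 satisfied; rule 2 satisfied; rule 3 satisfied; rule 4 satisfied; rule 5 satisfied.

determiner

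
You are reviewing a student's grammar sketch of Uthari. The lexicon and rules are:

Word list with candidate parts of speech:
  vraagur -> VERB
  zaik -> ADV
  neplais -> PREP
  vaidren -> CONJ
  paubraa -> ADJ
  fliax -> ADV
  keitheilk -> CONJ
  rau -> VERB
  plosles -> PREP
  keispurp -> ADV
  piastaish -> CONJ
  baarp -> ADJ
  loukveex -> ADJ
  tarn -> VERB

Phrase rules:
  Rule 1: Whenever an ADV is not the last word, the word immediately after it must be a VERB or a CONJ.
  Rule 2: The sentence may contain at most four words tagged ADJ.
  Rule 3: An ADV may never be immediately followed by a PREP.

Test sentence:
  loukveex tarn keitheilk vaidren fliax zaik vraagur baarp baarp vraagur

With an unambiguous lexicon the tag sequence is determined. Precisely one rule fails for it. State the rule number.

1

Fixed tagging: ADJ VERB CONJ CONJ ADV ADV VERB ADJ ADJ VERB.
Rule check: R1 ✗, R2 ✓, R3 ✓.
Only rule 1 fails.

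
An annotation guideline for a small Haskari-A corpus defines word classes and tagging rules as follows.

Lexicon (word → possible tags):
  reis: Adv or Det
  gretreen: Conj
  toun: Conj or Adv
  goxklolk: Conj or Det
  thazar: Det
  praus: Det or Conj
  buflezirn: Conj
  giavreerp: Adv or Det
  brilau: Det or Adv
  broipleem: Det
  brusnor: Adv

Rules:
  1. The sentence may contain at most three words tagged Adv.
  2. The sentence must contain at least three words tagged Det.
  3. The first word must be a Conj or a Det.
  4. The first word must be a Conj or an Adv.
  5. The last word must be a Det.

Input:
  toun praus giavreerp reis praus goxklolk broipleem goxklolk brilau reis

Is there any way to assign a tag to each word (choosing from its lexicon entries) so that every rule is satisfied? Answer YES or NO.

Candidates per position — 1:toun {Conj,Adv}; 2:praus {Det,Conj}; 3:giavreerp {Adv,Det}; 4:reis {Adv,Det}; 5:praus {Det,Conj}; 6:goxklolk {Conj,Det}; 7:broipleem {Det}; 8:goxklolk {Conj,Det}; 9:brilau {Det,Adv}; 10:reis {Adv,Det}.
One satisfying assignment: Conj Det Adv Det Conj Det Det Det Det Det.
Checking: rule 1 ok; rule 2 ok; rule 3 ok; rule 4 ok; rule 5 ok.

YES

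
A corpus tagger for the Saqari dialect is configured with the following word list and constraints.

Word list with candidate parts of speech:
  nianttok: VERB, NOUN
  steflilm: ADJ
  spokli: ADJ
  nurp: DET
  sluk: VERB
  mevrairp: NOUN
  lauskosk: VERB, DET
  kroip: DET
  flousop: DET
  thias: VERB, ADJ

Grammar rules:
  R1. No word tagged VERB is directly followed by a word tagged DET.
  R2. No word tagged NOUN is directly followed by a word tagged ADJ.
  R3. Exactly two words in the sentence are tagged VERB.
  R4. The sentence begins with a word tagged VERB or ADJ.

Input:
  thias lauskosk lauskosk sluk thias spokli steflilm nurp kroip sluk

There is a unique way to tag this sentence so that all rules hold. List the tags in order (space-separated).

Candidates per position — 1:thias {VERB,ADJ}; 2:lauskosk {VERB,DET}; 3:lauskosk {VERB,DET}; 4:sluk {VERB}; 5:thias {VERB,ADJ}; 6:spokli {ADJ}; 7:steflilm {ADJ}; 8:nurp {DET}; 9:kroip {DET}; 10:sluk {VERB}.
Word 1 cannot be VERB — rule 3 would then fail for every completion. It is ADJ.
Word 2 cannot be VERB — rule 3 would then fail for every completion. It is DET.
Word 3 cannot be VERB — rule 3 would then fail for every completion. It is DET.
Word 5 cannot be VERB — rule 3 would then fail for every completion. It is ADJ.
The unique satisfying tagging is: ADJ DET DET VERB ADJ ADJ ADJ DET DET VERB.
Checking: rule 1 holds; rule 2 holds; rule 3 holds; rule 4 holds.

ADJ DET DET VERB ADJ ADJ ADJ DET DET VERB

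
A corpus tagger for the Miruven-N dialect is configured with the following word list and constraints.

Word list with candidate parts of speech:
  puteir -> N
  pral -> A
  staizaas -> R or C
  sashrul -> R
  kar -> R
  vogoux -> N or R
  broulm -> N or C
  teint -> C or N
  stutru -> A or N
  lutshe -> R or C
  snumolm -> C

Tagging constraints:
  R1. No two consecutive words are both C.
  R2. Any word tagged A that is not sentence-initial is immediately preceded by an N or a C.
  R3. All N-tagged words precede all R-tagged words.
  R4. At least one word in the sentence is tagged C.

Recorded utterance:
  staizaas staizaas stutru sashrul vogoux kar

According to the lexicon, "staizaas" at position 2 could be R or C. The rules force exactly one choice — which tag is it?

C

Candidates per position — 1:staizaas {R,C}; 2:staizaas {R,C}; 3:stutru {A,N}; 4:sashrul {R}; 5:vogoux {N,R}; 6:kar {R}.
At position 5, choosing N makes rule 3 impossible to satisfy; hence R.
Position 2: the remaining choice is settled jointly with positions 1, 3 — only C at position 2 is part of a tagging that satisfies every rule.
The unique satisfying tagging is: R C A R R R.
Check: rule 1 satisfied; rule 2 satisfied; rule 3 satisfied; rule 4 satisfied.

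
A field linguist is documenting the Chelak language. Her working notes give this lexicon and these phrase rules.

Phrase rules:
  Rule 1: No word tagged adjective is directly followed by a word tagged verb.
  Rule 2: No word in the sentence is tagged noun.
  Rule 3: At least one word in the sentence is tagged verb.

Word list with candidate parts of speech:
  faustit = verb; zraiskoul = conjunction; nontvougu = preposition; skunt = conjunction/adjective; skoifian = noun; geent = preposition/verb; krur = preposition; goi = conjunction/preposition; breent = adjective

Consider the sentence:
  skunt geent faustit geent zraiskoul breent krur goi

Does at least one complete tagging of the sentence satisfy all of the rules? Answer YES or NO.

Candidates per position — 1:skunt {conjunction,adjective}; 2:geent {preposition,verb}; 3:faustit {verb}; 4:geent {preposition,verb}; 5:zraiskoul {conjunction}; 6:breent {adjective}; 7:krur {preposition}; 8:goi {conjunction,preposition}.
One satisfying assignment: conjunction preposition verb preposition conjunction adjective preposition conjunction.
Rule-by-rule: rule 1 ok; rule 2 ok; rule 3 ok.

YES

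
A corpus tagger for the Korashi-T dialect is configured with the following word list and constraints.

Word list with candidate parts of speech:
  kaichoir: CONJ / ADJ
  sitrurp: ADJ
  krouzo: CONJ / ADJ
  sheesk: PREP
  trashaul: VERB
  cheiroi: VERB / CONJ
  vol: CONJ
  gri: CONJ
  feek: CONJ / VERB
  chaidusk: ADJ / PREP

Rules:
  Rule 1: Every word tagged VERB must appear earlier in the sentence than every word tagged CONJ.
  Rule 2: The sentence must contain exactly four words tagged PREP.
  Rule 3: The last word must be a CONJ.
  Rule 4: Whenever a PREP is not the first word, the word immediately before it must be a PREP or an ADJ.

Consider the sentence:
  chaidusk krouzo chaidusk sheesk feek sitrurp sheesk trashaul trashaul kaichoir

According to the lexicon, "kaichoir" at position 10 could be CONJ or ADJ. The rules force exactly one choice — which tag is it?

CONJ

Candidates per position — 1:chaidusk {ADJ,PREP}; 2:krouzo {CONJ,ADJ}; 3:chaidusk {ADJ,PREP}; 4:sheesk {PREP}; 5:feek {CONJ,VERB}; 6:sitrurp {ADJ}; 7:sheesk {PREP}; 8:trashaul {VERB}; 9:trashaul {VERB}; 10:kaichoir {CONJ,ADJ}.
At position 1, choosing ADJ makes rule 2 impossible to satisfy; hence PREP.
At position 2, choosing CONJ makes rule 1 impossible to satisfy; hence ADJ.
At position 3, choosing ADJ makes rule 2 impossible to satisfy; hence PREP.
At position 5, choosing CONJ makes rule 1 impossible to satisfy; hence VERB.
At position 10, choosing ADJ makes rule 3 impossible to satisfy; hence CONJ.
The unique satisfying tagging is: PREP ADJ PREP PREP VERB ADJ PREP VERB VERB CONJ.
Verifying each rule — rule 1 satisfied; rule 2 satisfied; rule 3 satisfied; rule 4 satisfied.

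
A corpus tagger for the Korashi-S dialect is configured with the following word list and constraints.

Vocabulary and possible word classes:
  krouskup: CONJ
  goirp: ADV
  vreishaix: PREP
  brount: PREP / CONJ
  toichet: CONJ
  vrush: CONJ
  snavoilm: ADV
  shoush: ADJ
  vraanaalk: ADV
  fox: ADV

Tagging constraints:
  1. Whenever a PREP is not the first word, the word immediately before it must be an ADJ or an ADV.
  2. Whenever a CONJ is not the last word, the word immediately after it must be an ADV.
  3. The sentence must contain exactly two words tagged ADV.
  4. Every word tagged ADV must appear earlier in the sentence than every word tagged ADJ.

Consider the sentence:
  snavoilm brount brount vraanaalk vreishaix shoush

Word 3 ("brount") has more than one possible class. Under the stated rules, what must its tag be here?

Candidates per position — 1:snavoilm {ADV}; 2:brount {PREP,CONJ}; 3:brount {PREP,CONJ}; 4:vraanaalk {ADV}; 5:vreishaix {PREP}; 6:shoush {ADJ}.
Position 2: CONJ is ruled out by rule 2; that leaves PREP.
Position 3: PREP is ruled out by rule 1; that leaves CONJ.
The only consistent sequence is: ADV PREP CONJ ADV PREP ADJ.
Check: rule 1 ✓; rule 2 ✓; rule 3 ✓; rule 4 ✓.

CONJ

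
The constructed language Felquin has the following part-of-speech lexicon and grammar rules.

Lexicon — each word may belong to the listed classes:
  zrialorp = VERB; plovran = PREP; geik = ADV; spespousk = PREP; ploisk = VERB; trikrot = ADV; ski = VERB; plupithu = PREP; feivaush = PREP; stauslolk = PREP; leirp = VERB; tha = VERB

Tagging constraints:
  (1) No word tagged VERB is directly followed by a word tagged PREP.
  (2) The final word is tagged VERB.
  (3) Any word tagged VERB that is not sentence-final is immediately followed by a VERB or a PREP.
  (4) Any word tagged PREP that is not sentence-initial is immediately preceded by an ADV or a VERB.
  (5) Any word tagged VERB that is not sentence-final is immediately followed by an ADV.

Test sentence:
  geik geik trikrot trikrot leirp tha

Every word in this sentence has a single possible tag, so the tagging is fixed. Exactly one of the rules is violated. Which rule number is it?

Fixed tagging: ADV ADV ADV ADV VERB VERB.
Applying the rules: R1 pass, R2 pass, R3 pass, R4 pass, R5 fail.
Only rule 5 fails.

5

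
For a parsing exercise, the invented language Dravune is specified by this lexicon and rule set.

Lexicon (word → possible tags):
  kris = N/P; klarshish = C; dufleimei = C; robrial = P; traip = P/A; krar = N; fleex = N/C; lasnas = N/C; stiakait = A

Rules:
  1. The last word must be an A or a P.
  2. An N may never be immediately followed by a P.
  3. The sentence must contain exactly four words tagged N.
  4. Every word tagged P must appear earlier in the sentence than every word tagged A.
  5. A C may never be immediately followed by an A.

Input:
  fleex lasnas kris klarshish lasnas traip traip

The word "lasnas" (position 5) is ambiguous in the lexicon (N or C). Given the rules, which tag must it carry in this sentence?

N

Candidates per position — 1:fleex {N,C}; 2:lasnas {N,C}; 3:kris {N,P}; 4:klarshish {C}; 5:lasnas {N,C}; 6:traip {P,A}; 7:traip {P,A}.
If word 1 were C, no tagging could satisfy rule 3; so word 1 is N.
If word 2 were C, no tagging could satisfy rule 3; so word 2 is N.
If word 3 were P, no tagging could satisfy rule 2; so word 3 is N.
If word 5 were C, no tagging could satisfy rule 3; so word 5 is N.
If word 6 were P, no tagging could satisfy rule 2; so word 6 is A.
If word 7 were P, no tagging could satisfy rule 4; so word 7 is A.
The unique satisfying tagging is: N N N C N A A.
Checking: rule 1 satisfied; rule 2 satisfied; rule 3 satisfied; rule 4 satisfied; rule 5 satisfied.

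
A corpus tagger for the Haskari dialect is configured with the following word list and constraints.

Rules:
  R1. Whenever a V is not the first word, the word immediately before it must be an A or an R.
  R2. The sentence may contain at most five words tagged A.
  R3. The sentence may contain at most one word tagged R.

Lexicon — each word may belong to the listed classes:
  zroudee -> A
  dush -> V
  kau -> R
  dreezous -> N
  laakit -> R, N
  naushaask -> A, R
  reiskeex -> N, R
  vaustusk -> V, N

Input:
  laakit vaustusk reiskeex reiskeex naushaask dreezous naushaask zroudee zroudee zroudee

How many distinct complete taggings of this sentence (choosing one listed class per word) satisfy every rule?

Candidates per position — 1:laakit {R,N}; 2:vaustusk {V,N}; 3:reiskeex {N,R}; 4:reiskeex {N,R}; 5:naushaask {A,R}; 6:dreezous {N}; 7:naushaask {A,R}; 8:zroudee {A}; 9:zroudee {A}; 10:zroudee {A}.
There are 64 candidate sequences in total.
Checking each against the rules leaves 7 sequences.
Count = 7.

7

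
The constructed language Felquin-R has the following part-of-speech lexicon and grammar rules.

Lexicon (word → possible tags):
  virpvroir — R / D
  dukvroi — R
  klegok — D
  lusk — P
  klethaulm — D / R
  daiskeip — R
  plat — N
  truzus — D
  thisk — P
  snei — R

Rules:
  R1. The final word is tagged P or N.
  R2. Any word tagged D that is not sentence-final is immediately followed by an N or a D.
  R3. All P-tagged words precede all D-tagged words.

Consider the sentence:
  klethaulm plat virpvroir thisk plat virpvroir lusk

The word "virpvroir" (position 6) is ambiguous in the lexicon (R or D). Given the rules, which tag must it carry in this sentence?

R

Candidates per position — 1:klethaulm {D,R}; 2:plat {N}; 3:virpvroir {R,D}; 4:thisk {P}; 5:plat {N}; 6:virpvroir {R,D}; 7:lusk {P}.
Position 1: D is ruled out by rule 3; that leaves R.
Position 3: D is ruled out by rule 2; that leaves R.
Position 6: D is ruled out by rule 2; that leaves R.
So the tagging must be: R N R P N R P.
Rule-by-rule: rule 1 holds; rule 2 holds; rule 3 holds.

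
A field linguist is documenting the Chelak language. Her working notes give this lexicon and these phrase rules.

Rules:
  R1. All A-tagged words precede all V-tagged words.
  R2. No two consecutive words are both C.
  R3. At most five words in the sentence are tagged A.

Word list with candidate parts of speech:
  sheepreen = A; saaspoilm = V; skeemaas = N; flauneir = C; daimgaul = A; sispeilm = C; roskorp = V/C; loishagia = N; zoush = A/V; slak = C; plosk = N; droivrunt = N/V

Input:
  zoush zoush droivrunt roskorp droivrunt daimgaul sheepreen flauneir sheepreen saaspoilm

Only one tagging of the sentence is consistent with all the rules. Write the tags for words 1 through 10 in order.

Candidates per position — 1:zoush {A,V}; 2:zoush {A,V}; 3:droivrunt {N,V}; 4:roskorp {V,C}; 5:droivrunt {N,V}; 6:daimgaul {A}; 7:sheepreen {A}; 8:flauneir {C}; 9:sheepreen {A}; 10:saaspoilm {V}.
Word 1 cannot be V — rule 1 would then fail for every completion. It is A.
Word 2 cannot be V — rule 1 would then fail for every completion. It is A.
Word 3 cannot be V — rule 1 would then fail for every completion. It is N.
Word 4 cannot be V — rule 1 would then fail for every completion. It is C.
Word 5 cannot be V — rule 1 would then fail for every completion. It is N.
The unique satisfying tagging is: A A N C N A A C A V.
Checking: rule 1 ✓; rule 2 ✓; rule 3 ✓.

A A N C N A A C A V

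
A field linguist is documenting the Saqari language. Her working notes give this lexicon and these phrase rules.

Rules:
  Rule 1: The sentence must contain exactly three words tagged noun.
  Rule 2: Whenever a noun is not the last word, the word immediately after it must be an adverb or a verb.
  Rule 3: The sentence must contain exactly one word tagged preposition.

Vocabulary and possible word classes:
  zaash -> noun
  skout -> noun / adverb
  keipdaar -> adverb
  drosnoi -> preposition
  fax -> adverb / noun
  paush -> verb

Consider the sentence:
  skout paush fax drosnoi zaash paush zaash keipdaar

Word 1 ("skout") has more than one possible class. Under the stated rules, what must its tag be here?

Candidates per position — 1:skout {noun,adverb}; 2:paush {verb}; 3:fax {adverb,noun}; 4:drosnoi {preposition}; 5:zaash {noun}; 6:paush {verb}; 7:zaash {noun}; 8:keipdaar {adverb}.
Position 3: noun is ruled out by rule 2; that leaves adverb.
Position 1: adverb is ruled out by rule 1; that leaves noun.
The only consistent sequence is: noun verb adverb preposition noun verb noun adverb.
Rule-by-rule: rule 1 holds; rule 2 holds; rule 3 holds.

noun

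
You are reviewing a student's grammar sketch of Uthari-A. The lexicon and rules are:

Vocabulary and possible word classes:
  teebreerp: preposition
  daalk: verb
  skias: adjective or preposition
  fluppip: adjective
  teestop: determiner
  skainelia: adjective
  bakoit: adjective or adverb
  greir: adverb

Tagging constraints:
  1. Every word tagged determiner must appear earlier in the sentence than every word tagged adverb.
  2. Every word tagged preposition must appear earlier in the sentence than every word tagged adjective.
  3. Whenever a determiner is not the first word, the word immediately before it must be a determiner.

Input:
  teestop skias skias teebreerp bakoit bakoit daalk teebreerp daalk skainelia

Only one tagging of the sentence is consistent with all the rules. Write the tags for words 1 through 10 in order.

determiner preposition preposition preposition adverb adverb verb preposition verb adjective

Candidates per position — 1:teestop {determiner}; 2:skias {adjective,preposition}; 3:skias {adjective,preposition}; 4:teebreerp {preposition}; 5:bakoit {adjective,adverb}; 6:bakoit {adjective,adverb}; 7:daalk {verb}; 8:teebreerp {preposition}; 9:daalk {verb}; 10:skainelia {adjective}.
Position 2: adjective is ruled out by rule 2; that leaves preposition.
Position 3: adjective is ruled out by rule 2; that leaves preposition.
Position 5: adjective is ruled out by rule 2; that leaves adverb.
Position 6: adjective is ruled out by rule 2; that leaves adverb.
The only consistent sequence is: determiner preposition preposition preposition adverb adverb verb preposition verb adjective.
Checking: rule 1 ✓; rule 2 ✓; rule 3 ✓.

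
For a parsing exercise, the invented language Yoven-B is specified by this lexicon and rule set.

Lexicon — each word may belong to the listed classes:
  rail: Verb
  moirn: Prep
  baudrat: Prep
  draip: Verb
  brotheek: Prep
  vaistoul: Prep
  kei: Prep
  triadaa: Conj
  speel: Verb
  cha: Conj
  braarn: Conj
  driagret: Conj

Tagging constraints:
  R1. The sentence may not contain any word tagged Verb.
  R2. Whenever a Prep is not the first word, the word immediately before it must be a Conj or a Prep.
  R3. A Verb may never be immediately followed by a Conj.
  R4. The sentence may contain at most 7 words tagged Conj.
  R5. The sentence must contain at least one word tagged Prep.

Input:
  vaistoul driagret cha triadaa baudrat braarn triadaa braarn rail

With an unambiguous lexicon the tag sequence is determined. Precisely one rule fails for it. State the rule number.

Fixed tagging: Prep Conj Conj Conj Prep Conj Conj Conj Verb.
Rule check: R1 fail, R2 pass, R3 pass, R4 pass, R5 pass.
Only rule 1 fails.

1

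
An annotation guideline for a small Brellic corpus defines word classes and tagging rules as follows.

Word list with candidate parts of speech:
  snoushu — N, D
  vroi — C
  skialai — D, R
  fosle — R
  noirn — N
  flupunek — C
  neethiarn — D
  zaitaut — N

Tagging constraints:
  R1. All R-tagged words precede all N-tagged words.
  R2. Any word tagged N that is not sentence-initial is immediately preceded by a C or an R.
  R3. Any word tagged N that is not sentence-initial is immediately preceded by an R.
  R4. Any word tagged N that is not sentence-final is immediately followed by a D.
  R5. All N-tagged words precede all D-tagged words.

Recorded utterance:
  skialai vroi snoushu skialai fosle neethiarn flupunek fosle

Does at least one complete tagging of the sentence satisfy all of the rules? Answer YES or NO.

YES

Candidates per position — 1:skialai {D,R}; 2:vroi {C}; 3:snoushu {N,D}; 4:skialai {D,R}; 5:fosle {R}; 6:neethiarn {D}; 7:flupunek {C}; 8:fosle {R}.
One satisfying assignment: D C D R R D C R.
Checking: rule 1 holds; rule 2 holds; rule 3 holds; rule 4 holds; rule 5 holds.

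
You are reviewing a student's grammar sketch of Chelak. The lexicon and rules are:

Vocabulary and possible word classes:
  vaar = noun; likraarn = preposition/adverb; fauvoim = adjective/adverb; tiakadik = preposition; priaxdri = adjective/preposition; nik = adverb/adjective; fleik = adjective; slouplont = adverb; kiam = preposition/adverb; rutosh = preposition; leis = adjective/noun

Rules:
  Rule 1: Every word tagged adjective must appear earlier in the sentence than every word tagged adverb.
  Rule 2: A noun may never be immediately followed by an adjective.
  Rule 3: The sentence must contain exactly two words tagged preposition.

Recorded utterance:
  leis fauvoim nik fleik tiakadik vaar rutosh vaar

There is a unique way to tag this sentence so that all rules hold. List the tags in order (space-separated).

Candidates per position — 1:leis {adjective,noun}; 2:fauvoim {adjective,adverb}; 3:nik {adverb,adjective}; 4:fleik {adjective}; 5:tiakadik {preposition}; 6:vaar {noun}; 7:rutosh {preposition}; 8:vaar {noun}.
Word 2 cannot be adverb — rule 1 would then fail for every completion. It is adjective.
Word 3 cannot be adverb — rule 1 would then fail for every completion. It is adjective.
Word 1 cannot be noun — rule 2 would then fail for every completion. It is adjective.
So the tagging must be: adjective adjective adjective adjective preposition noun preposition noun.
Check: rule 1 ✓; rule 2 ✓; rule 3 ✓.

adjective adjective adjective adjective preposition noun preposition noun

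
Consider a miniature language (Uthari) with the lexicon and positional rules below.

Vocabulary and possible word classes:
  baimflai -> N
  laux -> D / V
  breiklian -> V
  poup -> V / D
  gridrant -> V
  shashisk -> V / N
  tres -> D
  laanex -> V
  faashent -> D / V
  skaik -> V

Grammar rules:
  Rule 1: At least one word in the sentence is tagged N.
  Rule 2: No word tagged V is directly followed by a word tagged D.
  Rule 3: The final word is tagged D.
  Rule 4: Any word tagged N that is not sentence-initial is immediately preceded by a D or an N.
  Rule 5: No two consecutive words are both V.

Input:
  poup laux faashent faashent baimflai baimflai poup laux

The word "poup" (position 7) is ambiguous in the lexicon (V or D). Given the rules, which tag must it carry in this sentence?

D

Candidates per position — 1:poup {V,D}; 2:laux {D,V}; 3:faashent {D,V}; 4:faashent {D,V}; 5:baimflai {N}; 6:baimflai {N}; 7:poup {V,D}; 8:laux {D,V}.
If word 4 were V, no tagging could satisfy rule 4; so word 4 is D.
If word 8 were V, no tagging could satisfy rule 3; so word 8 is D.
If word 1 were V, no tagging could satisfy rule 2; so word 1 is D.
If word 2 were V, no tagging could satisfy rule 2; so word 2 is D.
If word 3 were V, no tagging could satisfy rule 2; so word 3 is D.
If word 7 were V, no tagging could satisfy rule 2; so word 7 is D.
The unique satisfying tagging is: D D D D N N D D.
Checking: rule 1 ok; rule 2 ok; rule 3 ok; rule 4 ok; rule 5 ok.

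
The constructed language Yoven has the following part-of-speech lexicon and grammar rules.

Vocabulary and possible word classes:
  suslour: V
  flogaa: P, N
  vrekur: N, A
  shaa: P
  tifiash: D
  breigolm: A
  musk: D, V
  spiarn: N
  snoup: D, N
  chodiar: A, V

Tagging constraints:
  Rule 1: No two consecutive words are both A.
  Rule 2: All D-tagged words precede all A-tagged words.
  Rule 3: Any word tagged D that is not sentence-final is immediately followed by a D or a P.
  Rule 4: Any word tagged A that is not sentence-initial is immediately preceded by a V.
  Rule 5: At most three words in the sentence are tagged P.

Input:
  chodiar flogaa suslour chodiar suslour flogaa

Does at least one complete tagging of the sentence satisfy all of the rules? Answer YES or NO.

Candidates per position — 1:chodiar {A,V}; 2:flogaa {P,N}; 3:suslour {V}; 4:chodiar {A,V}; 5:suslour {V}; 6:flogaa {P,N}.
One satisfying assignment: A P V V V P.
Verifying each rule — rule 1 ✓; rule 2 ✓; rule 3 ✓; rule 4 ✓; rule 5 ✓.

YES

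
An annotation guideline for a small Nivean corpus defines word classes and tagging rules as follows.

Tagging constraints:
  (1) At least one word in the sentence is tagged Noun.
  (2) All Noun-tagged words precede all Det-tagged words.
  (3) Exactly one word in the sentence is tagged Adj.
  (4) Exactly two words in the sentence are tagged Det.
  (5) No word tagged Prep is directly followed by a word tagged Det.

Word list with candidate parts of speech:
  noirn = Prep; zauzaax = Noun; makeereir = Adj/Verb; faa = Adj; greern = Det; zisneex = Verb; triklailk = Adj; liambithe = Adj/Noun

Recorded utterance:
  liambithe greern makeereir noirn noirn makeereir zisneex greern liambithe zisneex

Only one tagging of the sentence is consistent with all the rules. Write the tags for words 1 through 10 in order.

Noun Det Verb Prep Prep Verb Verb Det Adj Verb

Candidates per position — 1:liambithe {Adj,Noun}; 2:greern {Det}; 3:makeereir {Adj,Verb}; 4:noirn {Prep}; 5:noirn {Prep}; 6:makeereir {Adj,Verb}; 7:zisneex {Verb}; 8:greern {Det}; 9:liambithe {Adj,Noun}; 10:zisneex {Verb}.
Word 9 cannot be Noun — rule 2 would then fail for every completion. It is Adj.
Word 1 cannot be Adj — rule 1 would then fail for every completion. It is Noun.
Word 3 cannot be Adj — rule 3 would then fail for every completion. It is Verb.
Word 6 cannot be Adj — rule 3 would then fail for every completion. It is Verb.
So the tagging must be: Noun Det Verb Prep Prep Verb Verb Det Adj Verb.
Checking: rule 1 ✓; rule 2 ✓; rule 3 ✓; rule 4 ✓; rule 5 ✓.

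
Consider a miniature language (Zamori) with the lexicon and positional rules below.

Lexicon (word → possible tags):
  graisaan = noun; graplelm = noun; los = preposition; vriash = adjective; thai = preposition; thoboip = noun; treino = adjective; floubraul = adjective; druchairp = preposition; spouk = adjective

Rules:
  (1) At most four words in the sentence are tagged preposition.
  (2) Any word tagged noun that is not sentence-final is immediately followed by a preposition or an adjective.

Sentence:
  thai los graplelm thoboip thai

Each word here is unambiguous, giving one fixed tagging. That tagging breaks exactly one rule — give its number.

2

Fixed tagging: preposition preposition noun noun preposition.
Rule check: R1 holds, R2 violated.
Only rule 2 fails.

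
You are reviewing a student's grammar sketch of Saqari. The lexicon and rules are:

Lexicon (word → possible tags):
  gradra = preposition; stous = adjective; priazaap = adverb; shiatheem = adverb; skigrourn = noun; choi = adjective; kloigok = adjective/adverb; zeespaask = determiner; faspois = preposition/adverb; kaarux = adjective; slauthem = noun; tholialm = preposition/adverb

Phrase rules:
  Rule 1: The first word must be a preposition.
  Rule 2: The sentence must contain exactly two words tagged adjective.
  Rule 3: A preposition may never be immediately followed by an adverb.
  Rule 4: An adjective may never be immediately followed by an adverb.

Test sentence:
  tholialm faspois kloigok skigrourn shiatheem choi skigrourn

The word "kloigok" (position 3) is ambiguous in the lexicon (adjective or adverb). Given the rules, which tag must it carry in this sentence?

adjective

Candidates per position — 1:tholialm {preposition,adverb}; 2:faspois {preposition,adverb}; 3:kloigok {adjective,adverb}; 4:skigrourn {noun}; 5:shiatheem {adverb}; 6:choi {adjective}; 7:skigrourn {noun}.
At position 1, choosing adverb makes rule 1 impossible to satisfy; hence preposition.
At position 2, choosing adverb makes rule 3 impossible to satisfy; hence preposition.
At position 3, choosing adverb makes rule 2 impossible to satisfy; hence adjective.
The unique satisfying tagging is: preposition preposition adjective noun adverb adjective noun.
Check: rule 1 holds; rule 2 holds; rule 3 holds; rule 4 holds.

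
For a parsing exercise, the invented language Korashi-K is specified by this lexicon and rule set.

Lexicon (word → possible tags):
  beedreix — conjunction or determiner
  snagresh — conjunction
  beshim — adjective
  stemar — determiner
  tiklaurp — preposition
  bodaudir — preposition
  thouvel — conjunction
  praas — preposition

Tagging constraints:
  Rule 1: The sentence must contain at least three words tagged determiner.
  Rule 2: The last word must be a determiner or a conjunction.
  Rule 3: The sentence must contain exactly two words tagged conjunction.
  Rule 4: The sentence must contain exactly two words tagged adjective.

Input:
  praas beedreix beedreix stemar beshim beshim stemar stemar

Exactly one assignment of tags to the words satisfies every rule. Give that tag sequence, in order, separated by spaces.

preposition conjunction conjunction determiner adjective adjective determiner determiner

Candidates per position — 1:praas {preposition}; 2:beedreix {conjunction,determiner}; 3:beedreix {conjunction,determiner}; 4:stemar {determiner}; 5:beshim {adjective}; 6:beshim {adjective}; 7:stemar {determiner}; 8:stemar {determiner}.
Position 2: tagging it determiner would leave rule 3 unsatisfiable, so it must be conjunction.
Position 3: tagging it determiner would leave rule 3 unsatisfiable, so it must be conjunction.
The only consistent sequence is: preposition conjunction conjunction determiner adjective adjective determiner determiner.
Checking: rule 1 ok; rule 2 ok; rule 3 ok; rule 4 ok.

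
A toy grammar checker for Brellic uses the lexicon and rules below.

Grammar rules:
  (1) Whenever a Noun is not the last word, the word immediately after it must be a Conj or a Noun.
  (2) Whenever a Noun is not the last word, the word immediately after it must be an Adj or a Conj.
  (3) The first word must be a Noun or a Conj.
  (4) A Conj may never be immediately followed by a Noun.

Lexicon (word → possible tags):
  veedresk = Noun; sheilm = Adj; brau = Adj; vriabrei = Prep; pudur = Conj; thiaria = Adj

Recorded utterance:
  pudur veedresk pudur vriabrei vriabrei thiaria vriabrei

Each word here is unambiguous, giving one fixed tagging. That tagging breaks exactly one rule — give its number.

Fixed tagging: Conj Noun Conj Prep Prep Adj Prep.
Checking each rule: R1 holds, R2 holds, R3 holds, R4 violated.
Only rule 4 fails.

4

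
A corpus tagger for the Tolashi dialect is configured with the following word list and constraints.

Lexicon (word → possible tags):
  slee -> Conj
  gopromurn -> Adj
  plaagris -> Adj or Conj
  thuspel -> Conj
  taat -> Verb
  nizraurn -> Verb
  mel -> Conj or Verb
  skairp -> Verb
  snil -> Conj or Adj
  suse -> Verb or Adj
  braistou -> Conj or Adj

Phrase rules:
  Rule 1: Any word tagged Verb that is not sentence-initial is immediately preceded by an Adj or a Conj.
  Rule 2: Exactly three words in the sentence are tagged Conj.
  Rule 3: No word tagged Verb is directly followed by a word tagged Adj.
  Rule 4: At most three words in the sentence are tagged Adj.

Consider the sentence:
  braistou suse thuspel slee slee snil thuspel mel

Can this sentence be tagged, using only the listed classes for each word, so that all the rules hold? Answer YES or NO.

NO

Candidates per position — 1:braistou {Conj,Adj}; 2:suse {Verb,Adj}; 3:thuspel {Conj}; 4:slee {Conj}; 5:slee {Conj}; 6:snil {Conj,Adj}; 7:thuspel {Conj}; 8:mel {Conj,Verb}.
Rule 2 cannot be satisfied by any choice of tags from the lexicon.
So there is no consistent tagging.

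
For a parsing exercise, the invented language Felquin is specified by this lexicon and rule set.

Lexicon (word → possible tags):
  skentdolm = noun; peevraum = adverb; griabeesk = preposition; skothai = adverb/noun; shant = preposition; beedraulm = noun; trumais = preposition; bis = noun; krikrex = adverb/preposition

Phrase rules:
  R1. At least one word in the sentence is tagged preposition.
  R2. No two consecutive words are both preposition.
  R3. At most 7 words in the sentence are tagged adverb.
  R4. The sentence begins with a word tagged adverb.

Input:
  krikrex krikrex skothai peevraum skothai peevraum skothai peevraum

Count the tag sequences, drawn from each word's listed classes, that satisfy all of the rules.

8

Candidates per position — 1:krikrex {adverb,preposition}; 2:krikrex {adverb,preposition}; 3:skothai {adverb,noun}; 4:peevraum {adverb}; 5:skothai {adverb,noun}; 6:peevraum {adverb}; 7:skothai {adverb,noun}; 8:peevraum {adverb}.
There are 32 candidate sequences in total.
Checking each against the rules leaves 8 sequences.
Count = 8.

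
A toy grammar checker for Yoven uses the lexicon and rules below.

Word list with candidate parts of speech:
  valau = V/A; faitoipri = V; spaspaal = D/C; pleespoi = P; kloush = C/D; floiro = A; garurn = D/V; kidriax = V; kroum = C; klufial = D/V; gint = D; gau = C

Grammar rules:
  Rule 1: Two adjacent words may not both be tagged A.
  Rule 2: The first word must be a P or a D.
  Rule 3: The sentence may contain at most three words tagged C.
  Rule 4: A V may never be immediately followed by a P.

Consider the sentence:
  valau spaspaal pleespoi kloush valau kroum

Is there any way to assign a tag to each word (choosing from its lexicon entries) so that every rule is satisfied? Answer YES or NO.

Candidates per position — 1:valau {V,A}; 2:spaspaal {D,C}; 3:pleespoi {P}; 4:kloush {C,D}; 5:valau {V,A}; 6:kroum {C}.
Rule 2 cannot be satisfied by any choice of tags from the lexicon.
So there is no consistent tagging.

NO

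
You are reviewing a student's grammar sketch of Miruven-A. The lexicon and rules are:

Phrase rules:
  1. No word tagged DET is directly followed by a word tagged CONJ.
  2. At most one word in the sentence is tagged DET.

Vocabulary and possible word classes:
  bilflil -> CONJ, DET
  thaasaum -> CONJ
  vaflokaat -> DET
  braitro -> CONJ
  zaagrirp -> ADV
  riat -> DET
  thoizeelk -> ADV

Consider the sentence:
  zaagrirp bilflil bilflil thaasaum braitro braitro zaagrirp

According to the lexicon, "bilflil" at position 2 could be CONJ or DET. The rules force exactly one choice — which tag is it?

Candidates per position — 1:zaagrirp {ADV}; 2:bilflil {CONJ,DET}; 3:bilflil {CONJ,DET}; 4:thaasaum {CONJ}; 5:braitro {CONJ}; 6:braitro {CONJ}; 7:zaagrirp {ADV}.
Position 2: DET is ruled out by rule 1; that leaves CONJ.
Position 3: DET is ruled out by rule 1; that leaves CONJ.
That leaves exactly one tagging: ADV CONJ CONJ CONJ CONJ CONJ ADV.
Rule-by-rule: rule 1 ✓; rule 2 ✓.

CONJ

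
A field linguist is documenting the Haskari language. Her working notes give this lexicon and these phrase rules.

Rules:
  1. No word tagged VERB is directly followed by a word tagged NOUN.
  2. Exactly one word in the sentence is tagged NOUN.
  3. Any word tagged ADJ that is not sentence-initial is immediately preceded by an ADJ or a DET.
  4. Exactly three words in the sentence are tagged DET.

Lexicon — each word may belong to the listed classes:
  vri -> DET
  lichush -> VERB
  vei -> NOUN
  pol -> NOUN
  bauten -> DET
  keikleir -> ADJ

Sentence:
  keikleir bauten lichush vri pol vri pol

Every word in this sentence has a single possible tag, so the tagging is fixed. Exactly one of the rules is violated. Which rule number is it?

2

Fixed tagging: ADJ DET VERB DET NOUN DET NOUN.
Rule check: R1 ok, R2 fails, R3 ok, R4 ok.
Only rule 2 fails.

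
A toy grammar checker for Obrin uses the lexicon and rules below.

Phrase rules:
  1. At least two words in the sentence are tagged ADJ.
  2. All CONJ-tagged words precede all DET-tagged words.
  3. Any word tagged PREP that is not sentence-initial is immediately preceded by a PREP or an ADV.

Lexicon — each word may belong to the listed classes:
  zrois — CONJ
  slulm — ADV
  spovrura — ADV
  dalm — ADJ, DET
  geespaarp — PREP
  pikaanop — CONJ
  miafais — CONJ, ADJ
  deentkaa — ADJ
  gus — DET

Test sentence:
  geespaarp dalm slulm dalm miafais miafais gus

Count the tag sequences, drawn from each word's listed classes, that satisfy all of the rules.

Candidates per position — 1:geespaarp {PREP}; 2:dalm {ADJ,DET}; 3:slulm {ADV}; 4:dalm {ADJ,DET}; 5:miafais {CONJ,ADJ}; 6:miafais {CONJ,ADJ}; 7:gus {DET}.
There are 16 candidate sequences in total.
Checking each against the rules leaves 7 sequences.
Count = 7.

7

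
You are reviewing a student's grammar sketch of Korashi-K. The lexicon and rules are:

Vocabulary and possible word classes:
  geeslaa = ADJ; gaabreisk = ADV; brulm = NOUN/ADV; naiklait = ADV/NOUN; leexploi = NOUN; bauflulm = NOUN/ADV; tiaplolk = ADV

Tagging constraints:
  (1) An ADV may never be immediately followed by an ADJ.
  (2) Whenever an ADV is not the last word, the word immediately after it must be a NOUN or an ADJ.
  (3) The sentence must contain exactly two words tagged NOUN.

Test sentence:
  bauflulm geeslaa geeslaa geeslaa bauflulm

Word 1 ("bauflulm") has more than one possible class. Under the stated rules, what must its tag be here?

NOUN

Candidates per position — 1:bauflulm {NOUN,ADV}; 2:geeslaa {ADJ}; 3:geeslaa {ADJ}; 4:geeslaa {ADJ}; 5:bauflulm {NOUN,ADV}.
At position 1, choosing ADV makes rule 1 impossible to satisfy; hence NOUN.
At position 5, choosing ADV makes rule 3 impossible to satisfy; hence NOUN.
So the tagging must be: NOUN ADJ ADJ ADJ NOUN.
Checking: rule 1 satisfied; rule 2 satisfied; rule 3 satisfied.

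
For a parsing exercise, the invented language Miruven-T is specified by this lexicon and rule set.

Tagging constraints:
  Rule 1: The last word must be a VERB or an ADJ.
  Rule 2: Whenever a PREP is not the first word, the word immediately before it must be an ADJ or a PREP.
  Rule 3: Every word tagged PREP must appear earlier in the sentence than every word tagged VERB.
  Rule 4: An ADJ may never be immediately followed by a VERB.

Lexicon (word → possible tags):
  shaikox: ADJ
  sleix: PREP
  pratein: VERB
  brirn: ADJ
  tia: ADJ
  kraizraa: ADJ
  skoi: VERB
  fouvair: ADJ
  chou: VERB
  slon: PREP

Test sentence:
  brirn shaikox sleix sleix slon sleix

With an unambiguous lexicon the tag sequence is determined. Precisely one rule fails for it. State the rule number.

1

Fixed tagging: ADJ ADJ PREP PREP PREP PREP.
Applying the rules: R1 fails, R2 ok, R3 ok, R4 ok.
Only rule 1 fails.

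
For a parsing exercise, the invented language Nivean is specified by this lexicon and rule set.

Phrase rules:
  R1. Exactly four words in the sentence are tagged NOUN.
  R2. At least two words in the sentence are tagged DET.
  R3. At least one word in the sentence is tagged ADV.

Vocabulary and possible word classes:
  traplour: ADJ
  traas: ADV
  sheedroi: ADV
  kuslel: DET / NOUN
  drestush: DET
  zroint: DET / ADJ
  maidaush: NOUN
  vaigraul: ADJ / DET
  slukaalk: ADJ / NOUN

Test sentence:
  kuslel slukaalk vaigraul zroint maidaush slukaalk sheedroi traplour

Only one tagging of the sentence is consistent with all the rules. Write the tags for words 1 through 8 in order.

NOUN NOUN DET DET NOUN NOUN ADV ADJ

Candidates per position — 1:kuslel {DET,NOUN}; 2:slukaalk {ADJ,NOUN}; 3:vaigraul {ADJ,DET}; 4:zroint {DET,ADJ}; 5:maidaush {NOUN}; 6:slukaalk {ADJ,NOUN}; 7:sheedroi {ADV}; 8:traplour {ADJ}.
Position 1: tagging it DET would leave rule 1 unsatisfiable, so it must be NOUN.
Position 2: tagging it ADJ would leave rule 1 unsatisfiable, so it must be NOUN.
Position 3: tagging it ADJ would leave rule 2 unsatisfiable, so it must be DET.
Position 4: tagging it ADJ would leave rule 2 unsatisfiable, so it must be DET.
Position 6: tagging it ADJ would leave rule 1 unsatisfiable, so it must be NOUN.
The only consistent sequence is: NOUN NOUN DET DET NOUN NOUN ADV ADJ.
Verifying each rule — rule 1 ✓; rule 2 ✓; rule 3 ✓.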